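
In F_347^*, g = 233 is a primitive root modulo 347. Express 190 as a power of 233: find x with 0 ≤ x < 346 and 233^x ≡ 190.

175

Baby-step giant-step with m = ceil(sqrt(346)) = 19.
Baby table (233^j mod 347 for j=0..18):
  0:1  1:233  2:157  3:146  4:12  5:20  6:149  7:17
  8:144  9:240  10:53  11:204  12:340  13:104  14:289  15:19
  16:263  17:207  18:345
Giant step factor: 233^(-19) ≡ 312 (mod 347).
Scan 190·312^i mod 347 for i = 0, 1, …:
  i=0: 190   i=1: 290   i=2: 260   i=3: 269
  i=4: 301   i=5: 222   i=6: 211   i=7: 249
  i=8: 307   i=9: 12
Match at i=9, j=4: x = 9·19 + 4 = 175.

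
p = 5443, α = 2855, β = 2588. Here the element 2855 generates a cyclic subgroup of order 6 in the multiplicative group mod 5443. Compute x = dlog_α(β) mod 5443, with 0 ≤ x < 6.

4

Successive powers of 2855 modulo 5443:
  2855^0=1  2855^1=2855  2855^2=2854  2855^3=5442  2855^4=2588
So 2855^4 ≡ 2588 (mod 5443), giving x = 4.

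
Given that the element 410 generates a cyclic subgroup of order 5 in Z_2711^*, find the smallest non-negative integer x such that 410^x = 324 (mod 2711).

Successive powers of 410 modulo 2711:
  410^0=1  410^1=410  410^2=18  410^3=1958  410^4=324
So 410^4 ≡ 324 (mod 2711), giving x = 4.

4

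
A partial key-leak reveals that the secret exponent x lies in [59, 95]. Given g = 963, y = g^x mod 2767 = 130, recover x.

90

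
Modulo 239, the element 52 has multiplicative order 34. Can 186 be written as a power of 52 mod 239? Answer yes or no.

no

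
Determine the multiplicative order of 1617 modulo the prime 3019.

The order of 1617 must divide p − 1 = 3018 = 2 · 3 · 503.
Divisors: 1, 2, 3, 6, 503, 1006, 1509, 3018.
Check each in increasing order: 1617^1 ≡ 1617;  1617^2 ≡ 235;  1617^3 ≡ 2620;  1617^6 ≡ 2213;  1617^503 ≡ 2779;  1617^1006 ≡ 239;  1617^1509 ≡ 1.
Smallest exponent giving 1 is 1509.

1509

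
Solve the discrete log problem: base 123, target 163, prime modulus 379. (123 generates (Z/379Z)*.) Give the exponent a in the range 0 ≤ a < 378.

99

Baby-step giant-step with m = ceil(sqrt(378)) = 20.
Baby table (123^j mod 379 for j=0..19):
  0:1  1:123  2:348  3:356  4:203  5:334  6:150  7:258
  8:277  9:340  10:130  11:72  12:139  13:42  14:239  15:214
  16:171  17:188  18:5  19:236
Giant step factor: 123^(-20) ≡ 22 (mod 379).
Scan 163·22^i mod 379 for i = 0, 1, …:
  i=0: 163   i=1: 175   i=2: 60   i=3: 183
  i=4: 236
Match at i=4, j=19: a = 4·20 + 19 = 99.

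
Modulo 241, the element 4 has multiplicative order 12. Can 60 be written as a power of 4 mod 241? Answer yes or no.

60 ∈ ⟨4⟩ iff 60^12 ≡ 1 (mod 241), since |⟨4⟩| = 12.
60^12 mod 241 = 1.
Since 1 = 1, 60 lies in the subgroup.

yes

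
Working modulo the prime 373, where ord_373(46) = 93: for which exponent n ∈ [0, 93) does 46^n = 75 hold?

27

Baby-step giant-step with m = ceil(sqrt(93)) = 10.
Baby table (46^j mod 373 for j=0..9):
  0:1  1:46  2:251  3:356  4:337  5:209  6:289  7:239
  8:177  9:309
Giant step factor: 46^(-10) ≡ 28 (mod 373).
Scan 75·28^i mod 373 for i = 0, 1, …:
  i=0: 75   i=1: 235   i=2: 239
Match at i=2, j=7: n = 2·10 + 7 = 27.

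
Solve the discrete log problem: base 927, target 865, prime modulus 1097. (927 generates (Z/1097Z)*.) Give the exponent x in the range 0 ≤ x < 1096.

Baby-step giant-step with m = ceil(sqrt(1096)) = 34.
Baby table (927^j mod 1097 for j=0..33):
  0:1  1:927  2:378  3:463  4:274  5:591  6:454  7:707
  8:480  9:675  10:435  11:646  12:977  13:654  14:714  15:387
  16:30  17:385  18:370  19:726  20:541  21:178  22:456  23:367
  24:139  25:504  26:983  27:731  28:788  29:971  30:577  31:640
  32:900  33:580
Giant step factor: 927^(-34) ≡ 481 (mod 1097).
Scan 865·481^i mod 1097 for i = 0, 1, …:
  i=0: 865   i=1: 302   i=2: 458   i=3: 898
  i=4: 817   i=5: 251   i=6: 61   i=7: 819
  i=8: 116   i=9: 946     …   i=14: 518
  i=15: 139
Match at i=15, j=24: x = 15·34 + 24 = 534.

534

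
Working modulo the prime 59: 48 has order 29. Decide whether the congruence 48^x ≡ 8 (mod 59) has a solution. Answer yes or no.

8 ∈ ⟨48⟩ iff 8^29 ≡ 1 (mod 59), since |⟨48⟩| = 29.
8^29 mod 59 = 58.
Since 58 ≠ 1, 8 does not lie in the subgroup.

no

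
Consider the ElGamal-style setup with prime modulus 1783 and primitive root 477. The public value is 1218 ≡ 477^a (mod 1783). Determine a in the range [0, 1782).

Baby-step giant-step with m = ceil(sqrt(1782)) = 43.
Baby table (477^j mod 1783 for j=0..42):
  0:1  1:477  2:1088  3:123  4:1615  5:99  6:865  7:732
  8:1479  9:1198  10:886  11:51  12:1148  13:215  14:924  15:347
  16:1483  17:1323  18:1672  19:543  20:476  21:611  22:818  23:1492
  24:267  25:766  26:1650  27:747  28:1502  29:1471  30:948  31:1097
  32:850  33:709  34:1206  35:1136  36:1623  37:349  38:654  39:1716
  40:135  41:207  42:674
Giant step factor: 477^(-43) ≡ 687 (mod 1783).
Scan 1218·687^i mod 1783 for i = 0, 1, …:
  i=0: 1218   i=1: 539   i=2: 1212   i=3: 1766
  i=4: 802   i=5: 27   i=6: 719   i=7: 62
  i=8: 1585   i=9: 1265     …   i=38: 1394
  i=39: 207
Match at i=39, j=41: a = 39·43 + 41 = 1718.

1718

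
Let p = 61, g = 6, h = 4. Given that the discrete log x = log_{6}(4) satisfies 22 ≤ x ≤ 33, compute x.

26

Compute 6^22 mod 61 = 45, then multiply by 6 repeatedly:
  6^22=45  6^23=26  6^24=34  6^25=21  6^26=4
Found 4 at exponent 26.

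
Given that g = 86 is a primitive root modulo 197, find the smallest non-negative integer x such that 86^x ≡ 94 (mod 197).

Baby-step giant-step with m = ceil(sqrt(196)) = 14.
Baby table (86^j mod 197 for j=0..13):
  0:1  1:86  2:107  3:140  4:23  5:8  6:97  7:68
  8:135  9:184  10:64  11:185  12:150  13:95
Giant step factor: 86^(-14) ≡ 161 (mod 197).
Scan 94·161^i mod 197 for i = 0, 1, …:
  i=0: 94   i=1: 162   i=2: 78   i=3: 147
  i=4: 27   i=5: 13   i=6: 123   i=7: 103
  i=8: 35   i=9: 119   i=10: 50   i=11: 170
  i=12: 184
Match at i=12, j=9: x = 12·14 + 9 = 177.

177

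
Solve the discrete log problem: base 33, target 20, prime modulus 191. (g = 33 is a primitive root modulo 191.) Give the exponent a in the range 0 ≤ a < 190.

168

Baby-step giant-step with m = ceil(sqrt(190)) = 14.
Baby table (33^j mod 191 for j=0..13):
  0:1  1:33  2:134  3:29  4:2  5:66  6:77  7:58
  8:4  9:132  10:154  11:116  12:8  13:73
Giant step factor: 33^(-14) ≡ 80 (mod 191).
Scan 20·80^i mod 191 for i = 0, 1, …:
  i=0: 20   i=1: 72   i=2: 30   i=3: 108
  i=4: 45   i=5: 162   i=6: 163   i=7: 52
  i=8: 149   i=9: 78   i=10: 128   i=11: 117
  i=12: 1
Match at i=12, j=0: a = 12·14 + 0 = 168.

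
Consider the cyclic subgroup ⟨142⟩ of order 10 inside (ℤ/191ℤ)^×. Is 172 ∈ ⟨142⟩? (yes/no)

no

⟨142⟩ has order 10; its elements mod 191 are {1, 7, 39, 49, 82, 109, 142, 152, 184, 190}.
172 is not in this set.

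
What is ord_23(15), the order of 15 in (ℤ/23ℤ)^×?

22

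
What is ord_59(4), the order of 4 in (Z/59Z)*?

29

The order of 4 must divide p − 1 = 58 = 2 · 29.
Divisors: 1, 2, 29, 58.
Check each in increasing order: 4^1 ≡ 4;  4^2 ≡ 16;  4^29 ≡ 1.
Smallest exponent giving 1 is 29.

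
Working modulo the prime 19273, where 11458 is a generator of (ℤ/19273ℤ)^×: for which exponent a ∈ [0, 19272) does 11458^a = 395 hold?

13103

Baby-step giant-step with m = ceil(sqrt(19272)) = 139.
Baby table (11458^j mod 19273 for j=0..138):
  0:1  1:11458  2:17361  3:5705  4:13147  5:558  6:14201  7:12392
  8:3345  9:12286  10:2996  11:2955  12:15002  13:16302  14:13673  15:14290
  16:10685  17:6634  18:18933  19:16699  20:14071  21:6873  22:1356  23:3010
  24:9183  25:7507  26:19080  27:5001  28:2829  29:16769  30:6665  31:7944
  32:15246  33:17469  34:9697  35:18654  36:19235  37:7875  38:14837  39:14486
  40:1512  41:17342  42:6  43:10929  44:7801  45:14957  46:1790  47:3348
  48:8114  49:16533  50:797  51:15897  52:17976  53:17730  54:12920  55:1447
  56:4946  57:8648  58:6291  59:1258  60:17233  61:3829  62:7334  63:2692
  64:8136  65:18060  66:16552  67:6496  68:18115  69:10733  70:16974  71:4249
  72:1444  73:9118  74:14384  75:8449  76:363  77:15559  78:19045  79:8704
  80:11930  81:9824  82:9072  83:7687  84:36  85:7755  86:8260  87:12650
  88:10740  89:815  90:10138  91:2833  92:4782  93:18290  94:11491  95:10015
  96:428  97:8682  98:10403  99:13342  100:18473  101:7548  102:7033  103:3701
  104:5458  105:16152  106:10270  107:11995  108:2947  109:430  110:12325  111:6579
  112:5479  113:6221  114:8664  115:16162  116:9212  117:12148  118:2178  119:16262
  120:17905  121:13678  122:13761  123:1125  124:15886  125:7576  126:216  127:7984
  128:11014  129:18081  130:6621  131:4890  132:3009  133:16998  134:9419  135:13375
  136:11127  137:2271  138:2568
Giant step factor: 11458^(-139) ≡ 7969 (mod 19273).
Scan 395·7969^i mod 19273 for i = 0, 1, …:
  i=0: 395   i=1: 6256   i=2: 14086   i=3: 5382
  i=4: 6733   i=5: 18518   i=6: 15854   i=7: 6011
  i=8: 8254   i=9: 16650     …   i=93: 17968
  i=94: 7875
Match at i=94, j=37: a = 94·139 + 37 = 13103.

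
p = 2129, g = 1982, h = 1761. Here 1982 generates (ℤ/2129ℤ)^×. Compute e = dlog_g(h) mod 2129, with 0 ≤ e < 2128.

936

Baby-step giant-step with m = ceil(sqrt(2128)) = 47.
Baby table (1982^j mod 2129 for j=0..46):
  0:1  1:1982  2:319  3:2074  4:1698  5:1616  6:896  7:286
  8:538  9:1816  10:1302  11:216  12:183  13:776  14:894  15:580
  16:2029  17:1926  18:35  19:1242  20:520  21:204  22:1947  23:1206
  24:1554  25:1494  26:1798  27:1819  28:861  29:1173  30:18  31:1612
  32:1484  33:1139  34:758  35:1411  36:1225  37:890  38:1168  39:753
  40:17  41:1759  42:1165  43:1194  44:1189  45:1924  46:329
Giant step factor: 1982^(-47) ≡ 1632 (mod 2129).
Scan 1761·1632^i mod 2129 for i = 0, 1, …:
  i=0: 1761   i=1: 1931   i=2: 472   i=3: 1735
  i=4: 2079   i=5: 1431   i=6: 2008   i=7: 525
  i=8: 942   i=9: 206     …   i=18: 1574
  i=19: 1194
Match at i=19, j=43: e = 19·47 + 43 = 936.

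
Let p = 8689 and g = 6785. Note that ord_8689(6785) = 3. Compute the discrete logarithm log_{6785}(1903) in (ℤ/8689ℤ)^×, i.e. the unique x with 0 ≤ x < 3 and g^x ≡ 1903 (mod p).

2

Successive powers of 6785 modulo 8689:
  6785^0=1  6785^1=6785  6785^2=1903
So 6785^2 ≡ 1903 (mod 8689), giving x = 2.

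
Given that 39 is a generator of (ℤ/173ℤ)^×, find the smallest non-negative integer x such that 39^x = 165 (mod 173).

Successive powers of 39 modulo 173:
  39^0=1  39^1=39  39^2=137  39^3=153  39^4=85  39^5=28
  39^6=54  39^7=30  39^8=132  39^9=131  39^10=92  39^11=128
  39^12=148  39^13=63  39^14=35  39^15=154  39^16=124  39^17=165
So 39^17 ≡ 165 (mod 173), giving x = 17.

17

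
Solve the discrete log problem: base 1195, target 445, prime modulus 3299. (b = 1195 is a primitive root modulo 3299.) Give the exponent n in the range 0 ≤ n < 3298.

3095

Baby-step giant-step with m = ceil(sqrt(3298)) = 58.
Baby table (1195^j mod 3299 for j=0..57):
  0:1  1:1195  2:2857  3:2949  4:723  5:2946  6:437  7:973
  8:1487  9:2103  10:2546  11:792  12:2926  13:2929  14:3215  15:1889
  16:839  17:3008  18:1949  19:3260  20:2880  21:743  22:454  23:1494
  24:571  25:2751  26:1641  27:1389  28:458  29:2975  30:2102  31:1351
  32:1234  33:3276  34:2206  35:269  36:1452  37:3165  38:1521  39:3145
  40:714  41:2088  42:1116  43:824  44:1578  45:1981  46:1912  47:1932
  48:2739  49:497  50:95  51:1359  52:897  53:3039  54:2705  55:2754
  56:1927  57:63
Giant step factor: 1195^(-58) ≡ 2647 (mod 3299).
Scan 445·2647^i mod 3299 for i = 0, 1, …:
  i=0: 445   i=1: 172   i=2: 22   i=3: 2151
  i=4: 2922   i=5: 1678   i=6: 1212   i=7: 1536
  i=8: 1424   i=9: 1870     …   i=52: 2210
  i=53: 743
Match at i=53, j=21: n = 53·58 + 21 = 3095.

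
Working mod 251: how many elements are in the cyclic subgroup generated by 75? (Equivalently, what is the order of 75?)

125

The order of 75 must divide p − 1 = 250 = 2 · 5^3.
Divisors: 1, 2, 5, 10, 25, 50, 125, 250.
Check each in increasing order: 75^1 ≡ 75;  75^2 ≡ 103;  75^5 ≡ 5;  75^10 ≡ 25;  75^25 ≡ 113;  75^50 ≡ 219;  75^125 ≡ 1.
Smallest exponent giving 1 is 125.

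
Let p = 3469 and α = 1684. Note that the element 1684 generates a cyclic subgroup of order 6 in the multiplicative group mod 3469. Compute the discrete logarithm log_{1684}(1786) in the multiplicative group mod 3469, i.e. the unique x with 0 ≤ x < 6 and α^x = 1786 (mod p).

5

Successive powers of 1684 modulo 3469:
  1684^0=1  1684^1=1684  1684^2=1683  1684^3=3468  1684^4=1785  1684^5=1786
So 1684^5 ≡ 1786 (mod 3469), giving x = 5.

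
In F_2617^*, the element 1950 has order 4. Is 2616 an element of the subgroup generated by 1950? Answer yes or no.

2616 ∈ ⟨1950⟩ iff 2616^4 ≡ 1 (mod 2617), since |⟨1950⟩| = 4.
2616^4 mod 2617 = 1.
Since 1 = 1, 2616 lies in the subgroup.

yes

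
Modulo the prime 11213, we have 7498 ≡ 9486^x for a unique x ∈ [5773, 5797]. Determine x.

Compute 9486^5773 mod 11213 = 8218, then multiply by 9486 repeatedly:
  9486^5773=8218  9486^5774=3172  9486^5775=5113  9486^5776=5693  9486^5777=1990
  9486^5778=5661  9486^5779=1189  9486^5780=9789  9486^5781=3601  9486^5782=4288
  9486^5783=6417  9486^5784=7498
Found 7498 at exponent 5784.

5784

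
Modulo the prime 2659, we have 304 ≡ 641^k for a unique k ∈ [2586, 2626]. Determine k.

2612

Compute 641^2586 mod 2659 = 2081, then multiply by 641 repeatedly:
  641^2586=2081  641^2587=1762  641^2588=2026  641^2589=1074  641^2590=2412
  641^2591=1213  641^2592=1105  641^2593=1011  641^2594=1914  641^2595=1075
  641^2596=394  641^2597=2608  641^2598=1876  641^2599=648  641^2600=564
  641^2601=2559  641^2602=2375  641^2603=1427  641^2604=11  641^2605=1733
  641^2606=2050  641^2607=504  641^2608=1325  641^2609=1104  641^2610=370
  641^2611=519  641^2612=304
Found 304 at exponent 2612.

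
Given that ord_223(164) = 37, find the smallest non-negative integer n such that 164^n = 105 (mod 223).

Successive powers of 164 modulo 223:
  164^0=1  164^1=164  164^2=136  164^3=4  164^4=210  164^5=98
  164^6=16  164^7=171  164^8=169  164^9=64  164^10=15  164^11=7
  164^12=33  164^13=60  164^14=28  164^15=132  164^16=17  164^17=112
  164^18=82  164^19=68  164^20=2  164^21=105
So 164^21 ≡ 105 (mod 223), giving n = 21.

21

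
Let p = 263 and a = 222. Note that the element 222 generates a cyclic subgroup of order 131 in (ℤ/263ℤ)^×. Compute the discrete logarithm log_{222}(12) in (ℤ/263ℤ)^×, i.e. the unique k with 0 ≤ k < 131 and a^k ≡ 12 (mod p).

Baby-step giant-step with m = ceil(sqrt(131)) = 12.
Baby table (222^j mod 263 for j=0..11):
  0:1  1:222  2:103  3:248  4:89  5:33  6:225  7:243
  8:31  9:44  10:37  11:61
Giant step factor: 222^(-12) ≡ 210 (mod 263).
Scan 12·210^i mod 263 for i = 0, 1, …:
  i=0: 12   i=1: 153   i=2: 44
Match at i=2, j=9: k = 2·12 + 9 = 33.

33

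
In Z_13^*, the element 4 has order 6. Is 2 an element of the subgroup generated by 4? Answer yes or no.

no

⟨4⟩ has order 6; its elements mod 13 are {1, 3, 4, 9, 10, 12}.
2 is not in this set.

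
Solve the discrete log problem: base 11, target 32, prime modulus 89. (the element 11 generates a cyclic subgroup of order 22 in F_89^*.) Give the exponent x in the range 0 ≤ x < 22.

2

Successive powers of 11 modulo 89:
  11^0=1  11^1=11  11^2=32
So 11^2 ≡ 32 (mod 89), giving x = 2.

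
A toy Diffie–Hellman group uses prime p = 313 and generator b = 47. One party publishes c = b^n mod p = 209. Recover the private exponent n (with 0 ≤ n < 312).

Baby-step giant-step with m = ceil(sqrt(312)) = 18.
Baby table (47^j mod 313 for j=0..17):
  0:1  1:47  2:18  3:220  4:11  5:204  6:198  7:229
  8:121  9:53  10:300  11:15  12:79  13:270  14:170  15:165
  16:243  17:153
Giant step factor: 47^(-18) ≡ 39 (mod 313).
Scan 209·39^i mod 313 for i = 0, 1, …:
  i=0: 209   i=1: 13   i=2: 194   i=3: 54
  i=4: 228   i=5: 128   i=6: 297   i=7: 2
  i=8: 78   i=9: 225   i=10: 11
Match at i=10, j=4: n = 10·18 + 4 = 184.

184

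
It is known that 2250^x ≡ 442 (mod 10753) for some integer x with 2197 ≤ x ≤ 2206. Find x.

Compute 2250^2197 mod 10753 = 442, then multiply by 2250 repeatedly:
  2250^2197=442
Found 442 at exponent 2197.

2197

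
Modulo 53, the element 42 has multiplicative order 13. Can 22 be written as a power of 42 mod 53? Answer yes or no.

no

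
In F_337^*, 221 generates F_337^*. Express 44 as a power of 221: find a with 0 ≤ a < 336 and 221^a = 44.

179

Baby-step giant-step with m = ceil(sqrt(336)) = 19.
Baby table (221^j mod 337 for j=0..18):
  0:1  1:221  2:313  3:88  4:239  5:247  6:330  7:138
  8:168  9:58  10:12  11:293  12:49  13:45  14:172  15:268
  16:253  17:308  18:331
Giant step factor: 221^(-19) ≡ 46 (mod 337).
Scan 44·46^i mod 337 for i = 0, 1, …:
  i=0: 44   i=1: 2   i=2: 92   i=3: 188
  i=4: 223   i=5: 148   i=6: 68   i=7: 95
  i=8: 326   i=9: 168
Match at i=9, j=8: a = 9·19 + 8 = 179.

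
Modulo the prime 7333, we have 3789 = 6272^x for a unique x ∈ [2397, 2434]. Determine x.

Compute 6272^2397 mod 7333 = 5909, then multiply by 6272 repeatedly:
  6272^2397=5909  6272^2398=266  6272^2399=3761  6272^2400=6064  6272^2401=4470
  6272^2402=1781  6272^2403=2273  6272^2404=904  6272^2405=1479  6272^2406=43
  6272^2407=5708  6272^2408=870  6272^2409=888  6272^2410=3789
Found 3789 at exponent 2410.

2410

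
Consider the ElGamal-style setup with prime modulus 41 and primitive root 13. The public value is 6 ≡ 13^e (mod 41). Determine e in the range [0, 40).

Successive powers of 13 modulo 41:
  13^0=1  13^1=13  13^2=5  13^3=24  13^4=25  13^5=38
  13^6=2  13^7=26  13^8=10  13^9=7  13^10=9  13^11=35
  13^12=4  13^13=11  13^14=20  13^15=14  13^16=18  13^17=29
  13^18=8  13^19=22  13^20=40  13^21=28  13^22=36  13^23=17
  13^24=16  13^25=3  13^26=39  13^27=15  13^28=31  13^29=34
  13^30=32  13^31=6
So 13^31 ≡ 6 (mod 41), giving e = 31.

31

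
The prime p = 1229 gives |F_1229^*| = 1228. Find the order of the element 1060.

307

The order of 1060 must divide p − 1 = 1228 = 2^2 · 307.
Divisors: 1, 2, 4, 307, 614, 1228.
Check each in increasing order: 1060^1 ≡ 1060;  1060^2 ≡ 294;  1060^4 ≡ 406;  1060^307 ≡ 1.
Smallest exponent giving 1 is 307.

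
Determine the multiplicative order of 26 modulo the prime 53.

52

The order of 26 must divide p − 1 = 52 = 2^2 · 13.
Divisors: 1, 2, 4, 13, 26, 52.
Check each in increasing order: 26^1 ≡ 26;  26^2 ≡ 40;  26^4 ≡ 10;  26^13 ≡ 30;  26^26 ≡ 52;  26^52 ≡ 1.
Smallest exponent giving 1 is 52.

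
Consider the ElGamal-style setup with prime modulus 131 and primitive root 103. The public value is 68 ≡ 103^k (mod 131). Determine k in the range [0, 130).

25

Successive powers of 103 modulo 131:
  103^0=1  103^1=103  103^2=129  103^3=56  103^4=4  103^5=19
  103^6=123  103^7=93  103^8=16  103^9=76  103^10=99  103^11=110
  103^12=64  103^13=42  103^14=3  103^15=47  103^16=125  103^17=37
  103^18=12  103^19=57  103^20=107  103^21=17  103^22=48  103^23=97
  103^24=35  103^25=68
So 103^25 ≡ 68 (mod 131), giving k = 25.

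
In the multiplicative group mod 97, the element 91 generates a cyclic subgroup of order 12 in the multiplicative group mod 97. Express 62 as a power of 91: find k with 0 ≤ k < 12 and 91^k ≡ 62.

10

Successive powers of 91 modulo 97:
  91^0=1  91^1=91  91^2=36  91^3=75  91^4=35  91^5=81
  91^6=96  91^7=6  91^8=61  91^9=22  91^10=62
So 91^10 ≡ 62 (mod 97), giving k = 10.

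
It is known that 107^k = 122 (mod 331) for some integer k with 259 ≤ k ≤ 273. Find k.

Compute 107^259 mod 331 = 208, then multiply by 107 repeatedly:
  107^259=208  107^260=79  107^261=178  107^262=179  107^263=286
  107^264=150  107^265=162  107^266=122
Found 122 at exponent 266.

266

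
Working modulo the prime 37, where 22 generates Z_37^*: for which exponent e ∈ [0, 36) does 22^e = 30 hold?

26

Successive powers of 22 modulo 37:
  22^0=1  22^1=22  22^2=3  22^3=29  22^4=9  22^5=13
  22^6=27  22^7=2  22^8=7  22^9=6  22^10=21  22^11=18
  22^12=26  22^13=17  22^14=4  22^15=14  22^16=12  22^17=5
  22^18=36  22^19=15  22^20=34  22^21=8  22^22=28  22^23=24
  22^24=10  22^25=35  22^26=30
So 22^26 ≡ 30 (mod 37), giving e = 26.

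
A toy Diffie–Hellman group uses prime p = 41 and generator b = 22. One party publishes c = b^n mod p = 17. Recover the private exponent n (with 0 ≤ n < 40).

37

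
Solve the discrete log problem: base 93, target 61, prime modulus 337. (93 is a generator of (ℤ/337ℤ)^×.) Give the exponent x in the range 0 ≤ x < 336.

Baby-step giant-step with m = ceil(sqrt(336)) = 19.
Baby table (93^j mod 337 for j=0..18):
  0:1  1:93  2:224  3:275  4:300  5:266  6:137  7:272
  8:21  9:268  10:323  11:46  12:234  13:194  14:181  15:320
  16:104  17:236  18:43
Giant step factor: 93^(-19) ≡ 322 (mod 337).
Scan 61·322^i mod 337 for i = 0, 1, …:
  i=0: 61   i=1: 96   i=2: 245   i=3: 32
  i=4: 194
Match at i=4, j=13: x = 4·19 + 13 = 89.

89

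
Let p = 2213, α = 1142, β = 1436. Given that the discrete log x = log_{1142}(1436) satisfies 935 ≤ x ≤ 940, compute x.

935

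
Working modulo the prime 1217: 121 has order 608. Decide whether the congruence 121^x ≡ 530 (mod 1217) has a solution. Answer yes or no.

yes

530 ∈ ⟨121⟩ iff 530^608 ≡ 1 (mod 1217), since |⟨121⟩| = 608.
530^608 mod 1217 = 1.
Since 1 = 1, 530 lies in the subgroup.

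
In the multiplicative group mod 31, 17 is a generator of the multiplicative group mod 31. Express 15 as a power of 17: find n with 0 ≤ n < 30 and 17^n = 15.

Successive powers of 17 modulo 31:
  17^0=1  17^1=17  17^2=10  17^3=15
So 17^3 ≡ 15 (mod 31), giving n = 3.

3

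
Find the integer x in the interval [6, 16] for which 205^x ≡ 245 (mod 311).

6

Compute 205^6 mod 311 = 245, then multiply by 205 repeatedly:
  205^6=245
Found 245 at exponent 6.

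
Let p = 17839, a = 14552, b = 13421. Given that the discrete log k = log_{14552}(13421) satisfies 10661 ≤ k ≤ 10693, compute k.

10665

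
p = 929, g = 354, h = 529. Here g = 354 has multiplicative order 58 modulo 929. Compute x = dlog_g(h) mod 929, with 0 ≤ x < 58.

Baby-step giant-step with m = ceil(sqrt(58)) = 8.
Baby table (354^j mod 929 for j=0..7):
  0:1  1:354  2:830  3:256  4:511  5:668  6:506  7:756
Giant step factor: 354^(-8) ≡ 400 (mod 929).
Scan 529·400^i mod 929 for i = 0, 1, …:
  i=0: 529   i=1: 717   i=2: 668
Match at i=2, j=5: x = 2·8 + 5 = 21.

21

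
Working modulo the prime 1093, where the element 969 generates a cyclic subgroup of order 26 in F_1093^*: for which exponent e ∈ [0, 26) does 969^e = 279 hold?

Successive powers of 969 modulo 1093:
  969^0=1  969^1=969  969^2=74  969^3=661  969^4=11  969^5=822
  969^6=814  969^7=713  969^8=121  969^9=298  969^10=210  969^11=192
  969^12=238  969^13=1092  969^14=124  969^15=1019  969^16=432  969^17=1082
  969^18=271  969^19=279
So 969^19 ≡ 279 (mod 1093), giving e = 19.

19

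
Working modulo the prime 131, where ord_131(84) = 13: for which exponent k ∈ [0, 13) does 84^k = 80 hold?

11

Successive powers of 84 modulo 131:
  84^0=1  84^1=84  84^2=113  84^3=60  84^4=62  84^5=99
  84^6=63  84^7=52  84^8=45  84^9=112  84^10=107  84^11=80
So 84^11 ≡ 80 (mod 131), giving k = 11.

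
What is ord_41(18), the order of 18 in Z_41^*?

5

The order of 18 must divide p − 1 = 40 = 2^3 · 5.
Divisors: 1, 2, 4, 5, 8, 10, 20, 40.
Check each in increasing order: 18^1 ≡ 18;  18^2 ≡ 37;  18^4 ≡ 16;  18^5 ≡ 1.
Smallest exponent giving 1 is 5.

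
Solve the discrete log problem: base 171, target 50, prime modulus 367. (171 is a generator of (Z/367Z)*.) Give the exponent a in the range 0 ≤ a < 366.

14

Baby-step giant-step with m = ceil(sqrt(366)) = 20.
Baby table (171^j mod 367 for j=0..19):
  0:1  1:171  2:248  3:203  4:215  5:65  6:105  7:339
  8:350  9:29  10:188  11:219  12:15  13:363  14:50  15:109
  16:289  17:241  18:107  19:314
Giant step factor: 171^(-20) ≡ 213 (mod 367).
Scan 50·213^i mod 367 for i = 0, 1, …:
  i=0: 50
Match at i=0, j=14: a = 0·20 + 14 = 14.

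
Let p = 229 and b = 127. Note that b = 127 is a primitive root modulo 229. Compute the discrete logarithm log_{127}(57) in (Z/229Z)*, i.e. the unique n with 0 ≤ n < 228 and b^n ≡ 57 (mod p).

Baby-step giant-step with m = ceil(sqrt(228)) = 16.
Baby table (127^j mod 229 for j=0..15):
  0:1  1:127  2:99  3:207  4:183  5:112  6:26  7:96
  8:55  9:115  10:178  11:164  12:218  13:206  14:56  15:13
Giant step factor: 127^(-16) ≡ 167 (mod 229).
Scan 57·167^i mod 229 for i = 0, 1, …:
  i=0: 57   i=1: 130   i=2: 184   i=3: 42
  i=4: 144   i=5: 3   i=6: 43   i=7: 82
  i=8: 183
Match at i=8, j=4: n = 8·16 + 4 = 132.

132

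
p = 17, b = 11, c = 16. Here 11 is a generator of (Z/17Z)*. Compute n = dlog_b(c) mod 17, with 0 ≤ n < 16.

Successive powers of 11 modulo 17:
  11^0=1  11^1=11  11^2=2  11^3=5  11^4=4  11^5=10
  11^6=8  11^7=3  11^8=16
So 11^8 ≡ 16 (mod 17), giving n = 8.

8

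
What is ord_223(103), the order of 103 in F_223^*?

74

The order of 103 must divide p − 1 = 222 = 2 · 3 · 37.
Divisors: 1, 2, 3, 6, 37, 74, 111, 222.
Check each in increasing order: 103^1 ≡ 103;  103^2 ≡ 128;  103^3 ≡ 27;  103^6 ≡ 60;  103^37 ≡ 222;  103^74 ≡ 1.
Smallest exponent giving 1 is 74.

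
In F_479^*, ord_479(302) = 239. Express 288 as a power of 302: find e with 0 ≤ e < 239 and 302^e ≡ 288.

199

Baby-step giant-step with m = ceil(sqrt(239)) = 16.
Baby table (302^j mod 479 for j=0..15):
  0:1  1:302  2:194  3:150  4:274  5:360  6:466  7:385
  8:352  9:445  10:270  11:110  12:169  13:264  14:214  15:442
Giant step factor: 302^(-16) ≡ 180 (mod 479).
Scan 288·180^i mod 479 for i = 0, 1, …:
  i=0: 288   i=1: 108   i=2: 280   i=3: 105
  i=4: 219   i=5: 142   i=6: 173   i=7: 5
  i=8: 421   i=9: 98   i=10: 396   i=11: 388
  i=12: 385
Match at i=12, j=7: e = 12·16 + 7 = 199.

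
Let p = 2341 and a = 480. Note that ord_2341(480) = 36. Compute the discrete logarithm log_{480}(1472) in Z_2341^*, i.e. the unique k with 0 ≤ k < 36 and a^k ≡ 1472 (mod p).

Successive powers of 480 modulo 2341:
  480^0=1  480^1=480  480^2=982  480^3=819  480^4=2173  480^5=1295
  480^6=1235  480^7=527  480^8=132  480^9=153  480^10=869  480^11=422
  480^12=1234  480^13=47  480^14=1491  480^15=1675  480^16=1037  480^17=1468
  480^18=2340  480^19=1861  480^20=1359  480^21=1522  480^22=168  480^23=1046
  480^24=1106  480^25=1814  480^26=2209  480^27=2188  480^28=1472
So 480^28 ≡ 1472 (mod 2341), giving k = 28.

28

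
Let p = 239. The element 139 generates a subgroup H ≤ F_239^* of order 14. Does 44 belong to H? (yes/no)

yes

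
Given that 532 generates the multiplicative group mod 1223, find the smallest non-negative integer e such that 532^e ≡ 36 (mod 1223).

618

Baby-step giant-step with m = ceil(sqrt(1222)) = 35.
Baby table (532^j mod 1223 for j=0..34):
  0:1  1:532  2:511  3:346  4:622  5:694  6:1085  7:1187
  8:416  9:1172  10:997  11:845  12:699  13:76  14:73  15:923
  16:613  17:798  18:155  19:519  20:933  21:1041  22:1016  23:1169
  24:624  25:535  26:884  27:656  28:437  29:114  30:721  31:773
  32:308  33:1197  34:844
Giant step factor: 532^(-35) ≡ 249 (mod 1223).
Scan 36·249^i mod 1223 for i = 0, 1, …:
  i=0: 36   i=1: 403   i=2: 61   i=3: 513
  i=4: 545   i=5: 1175   i=6: 278   i=7: 734
  i=8: 539   i=9: 904     …   i=16: 766
  i=17: 1169
Match at i=17, j=23: e = 17·35 + 23 = 618.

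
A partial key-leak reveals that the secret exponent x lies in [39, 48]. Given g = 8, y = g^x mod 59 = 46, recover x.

44

Compute 8^39 mod 59 = 2, then multiply by 8 repeatedly:
  8^39=2  8^40=16  8^41=10  8^42=21  8^43=50
  8^44=46
Found 46 at exponent 44.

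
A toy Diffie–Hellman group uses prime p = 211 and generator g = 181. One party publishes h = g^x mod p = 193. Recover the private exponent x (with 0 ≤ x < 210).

192

Baby-step giant-step with m = ceil(sqrt(210)) = 15.
Baby table (181^j mod 211 for j=0..14):
  0:1  1:181  2:56  3:8  4:182  5:26  6:64  7:190
  8:208  9:90  10:43  11:187  12:87  13:133  14:19
Giant step factor: 181^(-15) ≡ 67 (mod 211).
Scan 193·67^i mod 211 for i = 0, 1, …:
  i=0: 193   i=1: 60   i=2: 11   i=3: 104
  i=4: 5   i=5: 124   i=6: 79   i=7: 18
  i=8: 151   i=9: 200   i=10: 107   i=11: 206
  i=12: 87
Match at i=12, j=12: x = 12·15 + 12 = 192.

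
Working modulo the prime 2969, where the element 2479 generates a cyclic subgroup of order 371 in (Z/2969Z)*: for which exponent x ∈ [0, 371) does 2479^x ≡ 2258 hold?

Baby-step giant-step with m = ceil(sqrt(371)) = 20.
Baby table (2479^j mod 2969 for j=0..19):
  0:1  1:2479  2:2580  3:594  4:2871  5:516  6:2494  7:1168
  8:697  9:2874  10:2015  11:1327  12:2950  13:403  14:1453  15:590
  16:1862  17:2072  18:118  19:1560
Giant step factor: 2479^(-20) ≡ 1036 (mod 2969).
Scan 2258·1036^i mod 2969 for i = 0, 1, …:
  i=0: 2258   i=1: 2685   i=2: 2676   i=3: 2259
  i=4: 752   i=5: 1194   i=6: 1880   i=7: 16
  i=8: 1731   i=9: 40     …   i=13: 250
  i=14: 697
Match at i=14, j=8: x = 14·20 + 8 = 288.

288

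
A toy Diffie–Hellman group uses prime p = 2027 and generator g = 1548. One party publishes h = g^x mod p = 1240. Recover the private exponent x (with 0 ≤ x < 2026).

Baby-step giant-step with m = ceil(sqrt(2026)) = 46.
Baby table (1548^j mod 2027 for j=0..45):
  0:1  1:1548  2:390  3:1701  4:75  5:561  6:872  7:1901
  8:1571  9:1535  10:536  11:685  12:259  13:1613  14:1687  15:700
  16:1182  17:1382  18:851  19:1825  20:1489  21:273  22:988  23:1066
  24:190  25:205  26:1128  27:897  28:61  29:1186  30:1493  31:384
  32:521  33:1789  34:490  35:422  36:562  37:393  38:264  39:1245
  40:1610  41:1097  42:1557  43:133  44:1157  45:1195
Giant step factor: 1548^(-46) ≡ 41 (mod 2027).
Scan 1240·41^i mod 2027 for i = 0, 1, …:
  i=0: 1240   i=1: 165   i=2: 684   i=3: 1693
  i=4: 495   i=5: 25   i=6: 1025   i=7: 1485
  i=8: 75
Match at i=8, j=4: x = 8·46 + 4 = 372.

372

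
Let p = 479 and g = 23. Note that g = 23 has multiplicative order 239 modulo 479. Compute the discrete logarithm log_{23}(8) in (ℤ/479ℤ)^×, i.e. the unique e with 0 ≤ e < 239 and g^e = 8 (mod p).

Baby-step giant-step with m = ceil(sqrt(239)) = 16.
Baby table (23^j mod 479 for j=0..15):
  0:1  1:23  2:50  3:192  4:105  5:20  6:460  7:42
  8:8  9:184  10:400  11:99  12:361  13:160  14:327  15:336
Giant step factor: 23^(-16) ≡ 247 (mod 479).
Scan 8·247^i mod 479 for i = 0, 1, …:
  i=0: 8
Match at i=0, j=8: e = 0·16 + 8 = 8.

8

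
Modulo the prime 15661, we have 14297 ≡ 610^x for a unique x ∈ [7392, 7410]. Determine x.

7400

Compute 610^7392 mod 15661 = 2022, then multiply by 610 repeatedly:
  610^7392=2022  610^7393=11862  610^7394=438  610^7395=943  610^7396=11434
  610^7397=5595  610^7398=14513  610^7399=4465  610^7400=14297
Found 14297 at exponent 7400.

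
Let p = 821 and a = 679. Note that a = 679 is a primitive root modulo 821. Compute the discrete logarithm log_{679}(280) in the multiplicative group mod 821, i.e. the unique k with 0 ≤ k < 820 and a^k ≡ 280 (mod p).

Baby-step giant-step with m = ceil(sqrt(820)) = 29.
Baby table (679^j mod 821 for j=0..28):
  0:1  1:679  2:460  3:360  4:603  5:579  6:703  7:336
  8:727  9:212  10:273  11:642  12:788  13:581  14:419  15:435
  16:626  17:597  18:610  19:406  20:639  21:393  22:22  23:160
  24:268  25:531  26:130  27:423  28:688
Giant step factor: 679^(-29) ≡ 274 (mod 821).
Scan 280·274^i mod 821 for i = 0, 1, …:
  i=0: 280   i=1: 367   i=2: 396   i=3: 132
  i=4: 44   i=5: 562   i=6: 461   i=7: 701
  i=8: 781   i=9: 534     …   i=19: 187
  i=20: 336
Match at i=20, j=7: k = 20·29 + 7 = 587.

587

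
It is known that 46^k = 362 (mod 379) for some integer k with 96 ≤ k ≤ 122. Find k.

118

Compute 46^96 mod 379 = 83, then multiply by 46 repeatedly:
  46^96=83  46^97=28  46^98=151  46^99=124  46^100=19
  46^101=116  46^102=30  46^103=243  46^104=187  46^105=264
  46^106=16  46^107=357  46^108=125  46^109=65  46^110=337
  46^111=342  46^112=193  46^113=161  46^114=205  46^115=334
  46^116=204  46^117=288  46^118=362
Found 362 at exponent 118.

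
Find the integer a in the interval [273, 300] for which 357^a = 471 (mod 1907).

291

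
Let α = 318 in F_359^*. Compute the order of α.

358

The order of 318 must divide p − 1 = 358 = 2 · 179.
Divisors: 1, 2, 179, 358.
Check each in increasing order: 318^1 ≡ 318;  318^2 ≡ 245;  318^179 ≡ 358;  318^358 ≡ 1.
Smallest exponent giving 1 is 358.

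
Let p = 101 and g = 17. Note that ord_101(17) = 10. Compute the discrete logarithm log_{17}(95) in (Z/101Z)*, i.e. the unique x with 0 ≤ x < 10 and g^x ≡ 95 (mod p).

4

Successive powers of 17 modulo 101:
  17^0=1  17^1=17  17^2=87  17^3=65  17^4=95
So 17^4 ≡ 95 (mod 101), giving x = 4.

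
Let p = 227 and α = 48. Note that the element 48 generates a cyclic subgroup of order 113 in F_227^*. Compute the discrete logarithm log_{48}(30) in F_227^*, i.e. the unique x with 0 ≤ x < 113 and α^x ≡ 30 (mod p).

Baby-step giant-step with m = ceil(sqrt(113)) = 11.
Baby table (48^j mod 227 for j=0..10):
  0:1  1:48  2:34  3:43  4:21  5:100  6:33  7:222
  8:214  9:57  10:12
Giant step factor: 48^(-11) ≡ 147 (mod 227).
Scan 30·147^i mod 227 for i = 0, 1, …:
  i=0: 30   i=1: 97   i=2: 185   i=3: 182
  i=4: 195   i=5: 63   i=6: 181   i=7: 48
Match at i=7, j=1: x = 7·11 + 1 = 78.

78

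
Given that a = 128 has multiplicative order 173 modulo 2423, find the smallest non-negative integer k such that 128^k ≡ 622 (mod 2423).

Baby-step giant-step with m = ceil(sqrt(173)) = 14.
Baby table (128^j mod 2423 for j=0..13):
  0:1  1:128  2:1846  3:1257  4:978  5:1611  6:253  7:885
  8:1822  9:608  10:288  11:519  12:1011  13:989
Giant step factor: 128^(-14) ≡ 1988 (mod 2423).
Scan 622·1988^i mod 2423 for i = 0, 1, …:
  i=0: 622   i=1: 806   i=2: 725   i=3: 2038
  i=4: 288
Match at i=4, j=10: k = 4·14 + 10 = 66.

66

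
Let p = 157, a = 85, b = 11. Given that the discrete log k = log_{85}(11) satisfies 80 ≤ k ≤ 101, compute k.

92

Compute 85^80 mod 157 = 154, then multiply by 85 repeatedly:
  85^80=154  85^81=59  85^82=148  85^83=20  85^84=130
  85^85=60  85^86=76  85^87=23  85^88=71  85^89=69
  85^90=56  85^91=50  85^92=11
Found 11 at exponent 92.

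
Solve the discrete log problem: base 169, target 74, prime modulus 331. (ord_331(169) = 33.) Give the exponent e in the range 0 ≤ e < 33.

Successive powers of 169 modulo 331:
  169^0=1  169^1=169  169^2=95  169^3=167  169^4=88  169^5=308
  169^6=85  169^7=132  169^8=131  169^9=293  169^10=198  169^11=31
  169^12=274  169^13=297  169^14=212  169^15=80  169^16=280  169^17=318
  169^18=120  169^19=89  169^20=146  169^21=180  169^22=299  169^23=219
  169^24=270  169^25=283  169^26=163  169^27=74
So 169^27 ≡ 74 (mod 331), giving e = 27.

27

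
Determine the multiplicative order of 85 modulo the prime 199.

The order of 85 must divide p − 1 = 198 = 2 · 3^2 · 11.
Divisors: 1, 2, 3, 6, 9, 11, 18, 22, 33, 66, 99, 198.
Check each in increasing order: 85^1 ≡ 85;  85^2 ≡ 61;  85^3 ≡ 11;  85^6 ≡ 121;  85^9 ≡ 137;  85^11 ≡ 198;  85^18 ≡ 63;  85^22 ≡ 1.
Smallest exponent giving 1 is 22.

22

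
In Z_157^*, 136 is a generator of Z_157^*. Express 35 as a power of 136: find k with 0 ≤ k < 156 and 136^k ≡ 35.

Baby-step giant-step with m = ceil(sqrt(156)) = 13.
Baby table (136^j mod 157 for j=0..12):
  0:1  1:136  2:127  3:2  4:115  5:97  6:4  7:73
  8:37  9:8  10:146  11:74  12:16
Giant step factor: 136^(-13) ≡ 107 (mod 157).
Scan 35·107^i mod 157 for i = 0, 1, …:
  i=0: 35   i=1: 134   i=2: 51   i=3: 119
  i=4: 16
Match at i=4, j=12: k = 4·13 + 12 = 64.

64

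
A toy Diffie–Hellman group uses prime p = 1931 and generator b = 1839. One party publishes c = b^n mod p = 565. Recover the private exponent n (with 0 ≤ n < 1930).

Baby-step giant-step with m = ceil(sqrt(1930)) = 44.
Baby table (1839^j mod 1931 for j=0..43):
  0:1  1:1839  2:740  3:1436  4:1127  5:590  6:1719  7:194
  8:1462  9:666  10:520  11:435  12:531  13:1354  14:947  15:1702
  16:1758  17:468  18:1357  19:671  20:60  21:273  22:1918  23:1196
  24:35  25:642  26:797  27:54  28:825  29:1340  30:304  31:997
  32:964  33:138  34:821  35:1708  36:1206  37:1046  38:318  39:1640
  40:1669  41:932  42:1151  43:313
Giant step factor: 1839^(-44) ≡ 1314 (mod 1931).
Scan 565·1314^i mod 1931 for i = 0, 1, …:
  i=0: 565   i=1: 906   i=2: 988   i=3: 600
  i=4: 552   i=5: 1203   i=6: 1184   i=7: 1321
  i=8: 1756   i=9: 1770     …   i=13: 1097
  i=14: 932
Match at i=14, j=41: n = 14·44 + 41 = 657.

657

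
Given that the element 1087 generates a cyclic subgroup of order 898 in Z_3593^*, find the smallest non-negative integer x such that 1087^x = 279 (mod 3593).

896

Baby-step giant-step with m = ceil(sqrt(898)) = 30.
Baby table (1087^j mod 3593 for j=0..29):
  0:1  1:1087  2:3065  3:944  4:2123  5:995  6:72  7:2811
  8:1507  9:3294  10:1950  11:3373  12:1591  13:1184  14:714  15:30
  16:273  17:2125  18:3169  19:2609  20:1106  21:2160  22:1691  23:2094
  24:1809  25:1012  26:586  27:1021  28:3183  29:3455
Giant step factor: 1087^(-30) ≡ 2567 (mod 3593).
Scan 279·2567^i mod 3593 for i = 0, 1, …:
  i=0: 279   i=1: 1186   i=2: 1191   i=3: 3247
  i=4: 2882   i=5: 107   i=6: 1601   i=7: 2968
  i=8: 1696   i=9: 2509     …   i=28: 2822
  i=29: 586
Match at i=29, j=26: x = 29·30 + 26 = 896.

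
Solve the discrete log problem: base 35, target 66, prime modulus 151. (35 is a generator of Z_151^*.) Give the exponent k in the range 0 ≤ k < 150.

55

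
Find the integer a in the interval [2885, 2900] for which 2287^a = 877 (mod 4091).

2897

Compute 2287^2885 mod 4091 = 3142, then multiply by 2287 repeatedly:
  2287^2885=3142  2287^2886=1958  2287^2887=2392  2287^2888=837  2287^2889=3722
  2287^2890=2934  2287^2891=818  2287^2892=1179  2287^2893=404  2287^2894=3473
  2287^2895=2120  2287^2896=605  2287^2897=877
Found 877 at exponent 2897.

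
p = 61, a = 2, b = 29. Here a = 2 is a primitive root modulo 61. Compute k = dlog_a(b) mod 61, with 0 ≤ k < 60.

35

Baby-step giant-step with m = ceil(sqrt(60)) = 8.
Baby table (2^j mod 61 for j=0..7):
  0:1  1:2  2:4  3:8  4:16  5:32  6:3  7:6
Giant step factor: 2^(-8) ≡ 56 (mod 61).
Scan 29·56^i mod 61 for i = 0, 1, …:
  i=0: 29   i=1: 38   i=2: 54   i=3: 35
  i=4: 8
Match at i=4, j=3: k = 4·8 + 3 = 35.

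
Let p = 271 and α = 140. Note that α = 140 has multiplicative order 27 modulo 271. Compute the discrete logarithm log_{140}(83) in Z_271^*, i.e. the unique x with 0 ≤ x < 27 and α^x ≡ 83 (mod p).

Successive powers of 140 modulo 271:
  140^0=1  140^1=140  140^2=88  140^3=125  140^4=156  140^5=160
  140^6=178  140^7=259  140^8=217  140^9=28  140^10=126  140^11=25
  140^12=248  140^13=32  140^14=144  140^15=106  140^16=206  140^17=114
  140^18=242  140^19=5  140^20=158  140^21=169  140^22=83
So 140^22 ≡ 83 (mod 271), giving x = 22.

22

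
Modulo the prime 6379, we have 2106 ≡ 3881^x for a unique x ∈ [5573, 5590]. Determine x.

5587

Compute 3881^5573 mod 6379 = 2191, then multiply by 3881 repeatedly:
  3881^5573=2191  3881^5574=64  3881^5575=5982  3881^5576=2961  3881^5577=3062
  3881^5578=5924  3881^5579=1128  3881^5580=1774  3881^5581=1953  3881^5582=1341
  3881^5583=5536  3881^5584=744  3881^5585=4156  3881^5586=3324  3881^5587=2106
Found 2106 at exponent 5587.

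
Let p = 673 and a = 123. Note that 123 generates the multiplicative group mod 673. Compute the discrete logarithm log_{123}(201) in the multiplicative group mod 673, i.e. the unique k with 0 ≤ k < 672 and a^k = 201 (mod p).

119

Baby-step giant-step with m = ceil(sqrt(672)) = 26.
Baby table (123^j mod 673 for j=0..25):
  0:1  1:123  2:323  3:22  4:14  5:376  6:484  7:308
  8:196  9:553  10:46  11:274  12:52  13:339  14:644  15:471
  16:55  17:35  18:267  19:537  20:97  21:490  22:373  23:115
  24:12  25:130
Giant step factor: 123^(-26) ≡ 54 (mod 673).
Scan 201·54^i mod 673 for i = 0, 1, …:
  i=0: 201   i=1: 86   i=2: 606   i=3: 420
  i=4: 471
Match at i=4, j=15: k = 4·26 + 15 = 119.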